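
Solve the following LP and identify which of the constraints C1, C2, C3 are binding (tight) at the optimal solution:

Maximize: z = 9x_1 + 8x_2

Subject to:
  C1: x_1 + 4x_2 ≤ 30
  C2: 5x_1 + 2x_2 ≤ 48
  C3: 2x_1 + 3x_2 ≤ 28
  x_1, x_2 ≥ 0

At x_1 = 8, x_2 = 4, compute slack b - a·x for each constraint:
  C1: 30 − 24 = 6  (slack)
  C2: 48 − 48 = 0  (binding)
  C3: 28 − 28 = 0  (binding)

Optimal: x_1 = 8, x_2 = 4
Binding: C2, C3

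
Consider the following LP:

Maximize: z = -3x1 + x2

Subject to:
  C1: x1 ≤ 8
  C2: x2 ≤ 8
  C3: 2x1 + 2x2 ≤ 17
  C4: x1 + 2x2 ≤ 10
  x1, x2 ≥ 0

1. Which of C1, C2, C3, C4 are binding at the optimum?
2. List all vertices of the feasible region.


1. C4
2. (0, 0), (8, 0), (8, 0.5), (7, 1.5), (0, 5)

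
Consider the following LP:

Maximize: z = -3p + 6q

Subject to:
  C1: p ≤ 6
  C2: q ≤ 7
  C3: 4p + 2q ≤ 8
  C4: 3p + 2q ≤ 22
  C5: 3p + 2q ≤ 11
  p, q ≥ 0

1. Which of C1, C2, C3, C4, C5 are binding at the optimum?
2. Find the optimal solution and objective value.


1. C3
2. p = 0, q = 4, z = 24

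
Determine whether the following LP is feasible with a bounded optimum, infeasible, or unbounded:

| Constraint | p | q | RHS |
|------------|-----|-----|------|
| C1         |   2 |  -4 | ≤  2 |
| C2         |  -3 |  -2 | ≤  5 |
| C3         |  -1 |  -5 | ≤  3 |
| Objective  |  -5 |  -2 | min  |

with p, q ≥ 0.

Unbounded (objective can decrease without bound)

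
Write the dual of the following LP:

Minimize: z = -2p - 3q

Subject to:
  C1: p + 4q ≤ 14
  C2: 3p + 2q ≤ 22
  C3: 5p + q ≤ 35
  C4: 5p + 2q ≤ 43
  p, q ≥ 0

Primal min cᵀx s.t. Ax ≤ b, x ≥ 0  →  Dual max −bᵀy s.t. Aᵀy ≥ −c, y ≥ 0.

Maximize: z = -14y1 - 22y2 - 35y3 - 43y4

Subject to:
  y1 + 3y2 + 5y3 + 5y4 ≥ 2
  4y1 + 2y2 + y3 + 2y4 ≥ 3
  y1, y2, y3, y4 ≥ 0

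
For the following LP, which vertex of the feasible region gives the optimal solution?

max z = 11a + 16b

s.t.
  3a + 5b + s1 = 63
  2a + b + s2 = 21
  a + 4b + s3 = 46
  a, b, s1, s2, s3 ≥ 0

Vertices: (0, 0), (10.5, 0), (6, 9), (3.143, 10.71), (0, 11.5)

Evaluate the objective at each vertex of the feasible region:
  z(0, 0) = 0
  z(10.5, 0) = 115.5
  z(6, 9) = 210  ←
  z(3.143, 10.71) = 206
  z(0, 11.5) = 184
The maximum is at a = 6, b = 9.

(6, 9)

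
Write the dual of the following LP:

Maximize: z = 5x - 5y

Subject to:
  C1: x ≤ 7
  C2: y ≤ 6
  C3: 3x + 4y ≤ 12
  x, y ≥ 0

Primal max cᵀx s.t. Ax ≤ b, x ≥ 0  →  Dual min bᵀy s.t. Aᵀy ≥ c, y ≥ 0.

Minimize: z = 7y1 + 6y2 + 12y3

Subject to:
  y1 + 3y3 ≥ 5
  y2 + 4y3 ≥ -5
  y1, y2, y3 ≥ 0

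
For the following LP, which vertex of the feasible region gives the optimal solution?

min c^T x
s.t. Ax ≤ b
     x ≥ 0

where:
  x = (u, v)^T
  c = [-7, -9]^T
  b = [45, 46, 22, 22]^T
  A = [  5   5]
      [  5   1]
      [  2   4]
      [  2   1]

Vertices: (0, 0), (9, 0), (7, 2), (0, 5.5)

Evaluate the objective at each vertex of the feasible region:
  z(0, 0) = 0
  z(9, 0) = -63
  z(7, 2) = -67  ←
  z(0, 5.5) = -49.5
The minimum is at u = 7, v = 2.

(7, 2)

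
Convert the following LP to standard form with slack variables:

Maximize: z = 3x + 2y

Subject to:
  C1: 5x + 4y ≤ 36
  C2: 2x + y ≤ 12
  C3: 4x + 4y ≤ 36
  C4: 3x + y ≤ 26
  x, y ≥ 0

max z = 3x + 2y

s.t.
  5x + 4y + s1 = 36
  2x + y + s2 = 12
  4x + 4y + s3 = 36
  3x + y + s4 = 26
  x, y, s1, s2, s3, s4 ≥ 0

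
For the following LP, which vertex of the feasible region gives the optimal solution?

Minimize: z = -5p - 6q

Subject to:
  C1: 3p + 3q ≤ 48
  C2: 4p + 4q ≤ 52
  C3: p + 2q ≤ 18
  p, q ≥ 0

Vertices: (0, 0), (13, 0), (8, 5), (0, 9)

Evaluate the objective at each vertex of the feasible region:
  z(0, 0) = 0
  z(13, 0) = -65
  z(8, 5) = -70  ←
  z(0, 9) = -54
The minimum is at p = 8, q = 5.

(8, 5)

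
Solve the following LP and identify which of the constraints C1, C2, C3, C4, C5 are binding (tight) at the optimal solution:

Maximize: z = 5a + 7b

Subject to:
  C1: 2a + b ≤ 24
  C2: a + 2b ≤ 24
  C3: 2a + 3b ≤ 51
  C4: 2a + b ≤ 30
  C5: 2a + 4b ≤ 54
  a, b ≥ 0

At a = 8, b = 8, compute slack b - a·x for each constraint:
  C1: 24 − 24 = 0  (binding)
  C2: 24 − 24 = 0  (binding)
  C3: 51 − 40 = 11  (slack)
  C4: 30 − 24 = 6  (slack)
  C5: 54 − 48 = 6  (slack)

Optimal: a = 8, b = 8
Binding: C1, C2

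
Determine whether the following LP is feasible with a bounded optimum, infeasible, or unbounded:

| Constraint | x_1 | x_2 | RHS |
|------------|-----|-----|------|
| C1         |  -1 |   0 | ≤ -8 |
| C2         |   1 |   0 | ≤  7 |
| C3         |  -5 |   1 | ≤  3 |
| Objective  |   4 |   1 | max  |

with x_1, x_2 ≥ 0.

Infeasible (no feasible solution exists)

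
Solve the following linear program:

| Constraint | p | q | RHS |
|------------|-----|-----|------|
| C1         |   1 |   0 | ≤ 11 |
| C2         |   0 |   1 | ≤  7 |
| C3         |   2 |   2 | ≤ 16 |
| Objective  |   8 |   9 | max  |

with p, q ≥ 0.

Evaluate the objective at each vertex of the feasible region:
  z(0, 0) = 0
  z(8, 0) = 64
  z(1, 7) = 71  ←
  z(0, 7) = 63
The maximum is at p = 1, q = 7.

p = 1, q = 7, z = 71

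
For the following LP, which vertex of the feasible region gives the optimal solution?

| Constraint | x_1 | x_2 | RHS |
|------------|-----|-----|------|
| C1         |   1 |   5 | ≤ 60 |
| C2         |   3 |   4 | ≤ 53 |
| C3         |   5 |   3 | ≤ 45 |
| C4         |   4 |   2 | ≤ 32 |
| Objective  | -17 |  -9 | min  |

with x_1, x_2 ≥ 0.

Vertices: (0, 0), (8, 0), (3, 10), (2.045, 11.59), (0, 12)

Evaluate the objective at each vertex of the feasible region:
  z(0, 0) = 0
  z(8, 0) = -136
  z(3, 10) = -141  ←
  z(2.045, 11.59) = -139.1
  z(0, 12) = -108
The minimum is at x_1 = 3, x_2 = 10.

(3, 10)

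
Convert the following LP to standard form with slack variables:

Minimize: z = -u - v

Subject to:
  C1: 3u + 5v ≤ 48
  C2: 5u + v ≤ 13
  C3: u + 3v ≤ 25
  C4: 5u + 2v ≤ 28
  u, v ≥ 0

min z = -u - v

s.t.
  3u + 5v + s1 = 48
  5u + v + s2 = 13
  u + 3v + s3 = 25
  5u + 2v + s4 = 28
  u, v, s1, s2, s3, s4 ≥ 0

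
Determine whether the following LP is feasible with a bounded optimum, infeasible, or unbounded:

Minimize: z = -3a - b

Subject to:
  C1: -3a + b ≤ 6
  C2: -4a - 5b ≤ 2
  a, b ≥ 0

Unbounded (objective can decrease without bound)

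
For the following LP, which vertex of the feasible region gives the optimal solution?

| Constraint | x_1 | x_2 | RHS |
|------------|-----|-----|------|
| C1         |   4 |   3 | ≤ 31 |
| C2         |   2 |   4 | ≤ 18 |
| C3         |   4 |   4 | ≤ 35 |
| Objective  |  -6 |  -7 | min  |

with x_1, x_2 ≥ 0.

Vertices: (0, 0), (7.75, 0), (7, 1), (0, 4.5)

Evaluate the objective at each vertex of the feasible region:
  z(0, 0) = 0
  z(7.75, 0) = -46.5
  z(7, 1) = -49  ←
  z(0, 4.5) = -31.5
The minimum is at x_1 = 7, x_2 = 1.

(7, 1)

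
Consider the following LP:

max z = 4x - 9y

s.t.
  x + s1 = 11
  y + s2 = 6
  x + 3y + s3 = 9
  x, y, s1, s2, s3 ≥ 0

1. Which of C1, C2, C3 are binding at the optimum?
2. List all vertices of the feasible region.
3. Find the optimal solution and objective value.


1. C3
2. (0, 0), (9, 0), (0, 3)
3. x = 9, y = 0, z = 36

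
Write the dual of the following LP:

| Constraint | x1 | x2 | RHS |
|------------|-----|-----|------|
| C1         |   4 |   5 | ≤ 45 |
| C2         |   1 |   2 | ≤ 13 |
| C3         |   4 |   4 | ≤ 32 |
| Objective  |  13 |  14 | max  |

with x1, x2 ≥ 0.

Primal max cᵀx s.t. Ax ≤ b, x ≥ 0  →  Dual min bᵀy s.t. Aᵀy ≥ c, y ≥ 0.

Minimize: z = 45y1 + 13y2 + 32y3

Subject to:
  4y1 + y2 + 4y3 ≥ 13
  5y1 + 2y2 + 4y3 ≥ 14
  y1, y2, y3 ≥ 0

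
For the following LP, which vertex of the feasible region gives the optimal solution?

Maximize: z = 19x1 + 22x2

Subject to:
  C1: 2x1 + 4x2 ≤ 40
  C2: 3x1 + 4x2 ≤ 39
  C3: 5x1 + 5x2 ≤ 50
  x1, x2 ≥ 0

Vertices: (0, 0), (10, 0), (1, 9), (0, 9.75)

Evaluate the objective at each vertex of the feasible region:
  z(0, 0) = 0
  z(10, 0) = 190
  z(1, 9) = 217  ←
  z(0, 9.75) = 214.5
The maximum is at x1 = 1, x2 = 9.

(1, 9)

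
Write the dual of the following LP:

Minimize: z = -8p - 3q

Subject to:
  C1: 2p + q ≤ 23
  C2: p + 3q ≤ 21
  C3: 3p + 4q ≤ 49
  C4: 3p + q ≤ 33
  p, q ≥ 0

Primal min cᵀx s.t. Ax ≤ b, x ≥ 0  →  Dual max −bᵀy s.t. Aᵀy ≥ −c, y ≥ 0.

Maximize: z = -23y1 - 21y2 - 49y3 - 33y4

Subject to:
  2y1 + y2 + 3y3 + 3y4 ≥ 8
  y1 + 3y2 + 4y3 + y4 ≥ 3
  y1, y2, y3, y4 ≥ 0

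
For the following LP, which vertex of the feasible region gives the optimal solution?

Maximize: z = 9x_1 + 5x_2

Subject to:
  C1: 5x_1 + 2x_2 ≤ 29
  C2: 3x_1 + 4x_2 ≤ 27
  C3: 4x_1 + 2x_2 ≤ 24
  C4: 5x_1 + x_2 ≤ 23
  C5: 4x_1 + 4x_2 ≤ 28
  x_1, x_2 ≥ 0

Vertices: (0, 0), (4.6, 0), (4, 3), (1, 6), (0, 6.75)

Evaluate the objective at each vertex of the feasible region:
  z(0, 0) = 0
  z(4.6, 0) = 41.4
  z(4, 3) = 51  ←
  z(1, 6) = 39
  z(0, 6.75) = 33.75
The maximum is at x_1 = 4, x_2 = 3.

(4, 3)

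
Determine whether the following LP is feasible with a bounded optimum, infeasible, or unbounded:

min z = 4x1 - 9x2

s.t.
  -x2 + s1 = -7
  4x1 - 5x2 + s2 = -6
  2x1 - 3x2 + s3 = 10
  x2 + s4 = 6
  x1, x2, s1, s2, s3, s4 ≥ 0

Infeasible (no feasible solution exists)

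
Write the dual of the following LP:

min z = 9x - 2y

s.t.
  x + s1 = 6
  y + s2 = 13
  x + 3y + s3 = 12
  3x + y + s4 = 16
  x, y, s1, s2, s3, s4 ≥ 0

Primal min cᵀx s.t. Ax ≤ b, x ≥ 0  →  Dual max −bᵀy s.t. Aᵀy ≥ −c, y ≥ 0.

Maximize: z = -6y1 - 13y2 - 12y3 - 16y4

Subject to:
  y1 + y3 + 3y4 ≥ -9
  y2 + 3y3 + y4 ≥ 2
  y1, y2, y3, y4 ≥ 0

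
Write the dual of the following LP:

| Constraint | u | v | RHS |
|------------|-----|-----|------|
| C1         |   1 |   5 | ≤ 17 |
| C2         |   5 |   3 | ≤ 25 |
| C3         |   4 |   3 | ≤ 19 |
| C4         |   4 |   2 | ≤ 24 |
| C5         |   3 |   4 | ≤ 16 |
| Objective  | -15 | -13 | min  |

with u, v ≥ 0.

Primal min cᵀx s.t. Ax ≤ b, x ≥ 0  →  Dual max −bᵀy s.t. Aᵀy ≥ −c, y ≥ 0.

Maximize: z = -17y1 - 25y2 - 19y3 - 24y4 - 16y5

Subject to:
  y1 + 5y2 + 4y3 + 4y4 + 3y5 ≥ 15
  5y1 + 3y2 + 3y3 + 2y4 + 4y5 ≥ 13
  y1, y2, y3, y4, y5 ≥ 0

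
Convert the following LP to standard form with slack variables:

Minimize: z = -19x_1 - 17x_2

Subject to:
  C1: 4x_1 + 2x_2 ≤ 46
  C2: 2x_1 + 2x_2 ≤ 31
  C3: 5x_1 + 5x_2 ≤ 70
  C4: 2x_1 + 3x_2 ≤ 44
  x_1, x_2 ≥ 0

min z = -19x_1 - 17x_2

s.t.
  4x_1 + 2x_2 + s1 = 46
  2x_1 + 2x_2 + s2 = 31
  5x_1 + 5x_2 + s3 = 70
  2x_1 + 3x_2 + s4 = 44
  x_1, x_2, s1, s2, s3, s4 ≥ 0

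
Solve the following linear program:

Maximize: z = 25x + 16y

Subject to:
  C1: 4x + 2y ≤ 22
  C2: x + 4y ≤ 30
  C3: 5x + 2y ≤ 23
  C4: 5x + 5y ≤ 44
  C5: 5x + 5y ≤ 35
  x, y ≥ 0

Evaluate the objective at each vertex of the feasible region:
  z(0, 0) = 0
  z(4.6, 0) = 115
  z(3, 4) = 139  ←
  z(0, 7) = 112
The maximum is at x = 3, y = 4.

x = 3, y = 4, z = 139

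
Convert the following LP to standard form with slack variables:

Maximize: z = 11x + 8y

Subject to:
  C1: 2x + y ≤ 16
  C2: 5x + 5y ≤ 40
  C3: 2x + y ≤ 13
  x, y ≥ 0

max z = 11x + 8y

s.t.
  2x + y + s1 = 16
  5x + 5y + s2 = 40
  2x + y + s3 = 13
  x, y, s1, s2, s3 ≥ 0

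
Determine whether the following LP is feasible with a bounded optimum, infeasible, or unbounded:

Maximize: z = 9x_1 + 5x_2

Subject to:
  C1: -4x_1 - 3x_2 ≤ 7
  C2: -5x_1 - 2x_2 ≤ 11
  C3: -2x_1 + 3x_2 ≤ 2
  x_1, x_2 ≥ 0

Unbounded (objective can increase without bound)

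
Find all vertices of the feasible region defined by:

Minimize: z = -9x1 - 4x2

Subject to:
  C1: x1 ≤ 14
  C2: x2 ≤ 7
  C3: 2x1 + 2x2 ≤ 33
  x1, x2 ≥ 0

(0, 0), (14, 0), (14, 2.5), (9.5, 7), (0, 7)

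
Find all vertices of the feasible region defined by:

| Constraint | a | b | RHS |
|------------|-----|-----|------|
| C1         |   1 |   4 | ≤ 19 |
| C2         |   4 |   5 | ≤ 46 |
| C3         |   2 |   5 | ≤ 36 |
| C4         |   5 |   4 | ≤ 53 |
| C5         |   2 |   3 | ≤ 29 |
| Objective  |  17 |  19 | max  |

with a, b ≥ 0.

(0, 0), (10.6, 0), (9, 2), (8.091, 2.727), (0, 4.75)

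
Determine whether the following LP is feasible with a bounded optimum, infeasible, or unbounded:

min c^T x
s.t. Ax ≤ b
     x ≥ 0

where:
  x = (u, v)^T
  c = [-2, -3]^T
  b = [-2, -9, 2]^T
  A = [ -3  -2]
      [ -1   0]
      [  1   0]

Infeasible (no feasible solution exists)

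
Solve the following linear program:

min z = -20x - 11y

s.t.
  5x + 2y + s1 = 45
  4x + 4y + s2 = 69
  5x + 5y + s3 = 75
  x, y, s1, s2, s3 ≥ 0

Evaluate the objective at each vertex of the feasible region:
  z(0, 0) = 0
  z(9, 0) = -180
  z(5, 10) = -210  ←
  z(0, 15) = -165
The minimum is at x = 5, y = 10.

x = 5, y = 10, z = -210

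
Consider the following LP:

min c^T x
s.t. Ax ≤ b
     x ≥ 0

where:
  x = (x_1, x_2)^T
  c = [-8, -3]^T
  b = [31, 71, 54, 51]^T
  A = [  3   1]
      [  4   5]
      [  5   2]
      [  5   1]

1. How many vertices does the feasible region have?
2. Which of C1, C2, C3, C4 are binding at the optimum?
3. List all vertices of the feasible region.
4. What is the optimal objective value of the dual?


1. 6
2. C1, C3
3. (0, 0), (10.2, 0), (10, 1), (8, 7), (7.529, 8.176), (0, 14.2)
4. -85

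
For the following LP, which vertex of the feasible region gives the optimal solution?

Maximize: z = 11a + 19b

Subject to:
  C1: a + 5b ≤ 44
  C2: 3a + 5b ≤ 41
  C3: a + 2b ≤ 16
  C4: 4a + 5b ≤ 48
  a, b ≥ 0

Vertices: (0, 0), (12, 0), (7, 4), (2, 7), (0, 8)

Evaluate the objective at each vertex of the feasible region:
  z(0, 0) = 0
  z(12, 0) = 132
  z(7, 4) = 153
  z(2, 7) = 155  ←
  z(0, 8) = 152
The maximum is at a = 2, b = 7.

(2, 7)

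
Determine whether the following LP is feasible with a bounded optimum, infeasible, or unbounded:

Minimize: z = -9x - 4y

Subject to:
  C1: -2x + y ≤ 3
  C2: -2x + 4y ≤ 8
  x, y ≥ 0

Unbounded (objective can decrease without bound)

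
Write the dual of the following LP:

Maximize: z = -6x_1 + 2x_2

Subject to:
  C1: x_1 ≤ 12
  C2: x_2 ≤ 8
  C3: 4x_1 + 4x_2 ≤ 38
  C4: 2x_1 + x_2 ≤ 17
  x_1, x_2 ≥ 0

Primal max cᵀx s.t. Ax ≤ b, x ≥ 0  →  Dual min bᵀy s.t. Aᵀy ≥ c, y ≥ 0.

Minimize: z = 12y1 + 8y2 + 38y3 + 17y4

Subject to:
  y1 + 4y3 + 2y4 ≥ -6
  y2 + 4y3 + y4 ≥ 2
  y1, y2, y3, y4 ≥ 0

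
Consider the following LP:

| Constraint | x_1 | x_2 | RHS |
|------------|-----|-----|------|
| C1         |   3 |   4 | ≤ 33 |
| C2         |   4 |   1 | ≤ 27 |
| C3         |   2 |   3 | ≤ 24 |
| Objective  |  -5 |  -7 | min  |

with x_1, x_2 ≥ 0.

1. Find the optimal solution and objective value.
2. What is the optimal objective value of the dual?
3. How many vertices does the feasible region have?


1. x_1 = 3, x_2 = 6, z = -57
2. -57
3. 5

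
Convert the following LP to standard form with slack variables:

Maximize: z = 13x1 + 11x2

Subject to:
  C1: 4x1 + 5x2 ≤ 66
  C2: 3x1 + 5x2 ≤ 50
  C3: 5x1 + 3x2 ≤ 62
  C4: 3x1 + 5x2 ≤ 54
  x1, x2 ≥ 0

max z = 13x1 + 11x2

s.t.
  4x1 + 5x2 + s1 = 66
  3x1 + 5x2 + s2 = 50
  5x1 + 3x2 + s3 = 62
  3x1 + 5x2 + s4 = 54
  x1, x2, s1, s2, s3, s4 ≥ 0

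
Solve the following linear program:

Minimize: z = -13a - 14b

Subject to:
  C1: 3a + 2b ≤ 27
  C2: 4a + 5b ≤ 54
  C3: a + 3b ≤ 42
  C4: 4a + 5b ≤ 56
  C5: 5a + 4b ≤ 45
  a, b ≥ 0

Evaluate the objective at each vertex of the feasible region:
  z(0, 0) = 0
  z(9, 0) = -117
  z(1, 10) = -153  ←
  z(0, 10.8) = -151.2
The minimum is at a = 1, b = 10.

a = 1, b = 10, z = -153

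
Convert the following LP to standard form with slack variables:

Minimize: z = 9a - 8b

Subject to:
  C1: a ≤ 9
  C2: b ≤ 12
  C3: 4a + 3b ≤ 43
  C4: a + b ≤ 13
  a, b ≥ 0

min z = 9a - 8b

s.t.
  a + s1 = 9
  b + s2 = 12
  4a + 3b + s3 = 43
  a + b + s4 = 13
  a, b, s1, s2, s3, s4 ≥ 0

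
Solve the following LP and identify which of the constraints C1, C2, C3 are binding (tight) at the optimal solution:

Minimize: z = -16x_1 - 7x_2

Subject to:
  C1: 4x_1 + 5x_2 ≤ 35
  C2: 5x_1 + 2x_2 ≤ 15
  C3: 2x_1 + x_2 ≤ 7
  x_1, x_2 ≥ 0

At x_1 = 1, x_2 = 5, compute slack b - a·x for each constraint:
  C1: 35 − 29 = 6  (slack)
  C2: 15 − 15 = 0  (binding)
  C3: 7 − 7 = 0  (binding)

Optimal: x_1 = 1, x_2 = 5
Binding: C2, C3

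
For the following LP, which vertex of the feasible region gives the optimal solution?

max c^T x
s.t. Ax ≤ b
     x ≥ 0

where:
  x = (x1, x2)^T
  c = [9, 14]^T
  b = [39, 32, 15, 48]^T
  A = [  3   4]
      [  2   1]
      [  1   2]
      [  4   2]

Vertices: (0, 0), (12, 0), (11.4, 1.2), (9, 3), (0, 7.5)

Evaluate the objective at each vertex of the feasible region:
  z(0, 0) = 0
  z(12, 0) = 108
  z(11.4, 1.2) = 119.4
  z(9, 3) = 123  ←
  z(0, 7.5) = 105
The maximum is at x1 = 9, x2 = 3.

(9, 3)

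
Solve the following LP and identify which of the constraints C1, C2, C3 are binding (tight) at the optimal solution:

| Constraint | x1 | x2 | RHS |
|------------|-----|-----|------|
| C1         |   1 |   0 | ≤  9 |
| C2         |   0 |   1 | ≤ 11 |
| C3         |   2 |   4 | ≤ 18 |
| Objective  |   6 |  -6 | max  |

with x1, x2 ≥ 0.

At x1 = 9, x2 = 0, compute slack b - a·x for each constraint:
  C1: 9 − 9 = 0  (binding)
  C2: 11 − 0 = 11  (slack)
  C3: 18 − 18 = 0  (binding)

Optimal: x1 = 9, x2 = 0
Binding: C1, C3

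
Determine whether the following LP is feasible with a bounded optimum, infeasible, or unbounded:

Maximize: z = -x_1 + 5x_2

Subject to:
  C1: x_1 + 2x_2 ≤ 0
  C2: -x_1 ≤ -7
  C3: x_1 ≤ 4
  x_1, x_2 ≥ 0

Infeasible (no feasible solution exists)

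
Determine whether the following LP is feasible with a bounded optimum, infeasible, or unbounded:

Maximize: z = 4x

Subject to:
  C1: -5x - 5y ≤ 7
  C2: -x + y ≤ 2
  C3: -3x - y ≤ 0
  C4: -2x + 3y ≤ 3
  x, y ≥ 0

Unbounded (objective can increase without bound)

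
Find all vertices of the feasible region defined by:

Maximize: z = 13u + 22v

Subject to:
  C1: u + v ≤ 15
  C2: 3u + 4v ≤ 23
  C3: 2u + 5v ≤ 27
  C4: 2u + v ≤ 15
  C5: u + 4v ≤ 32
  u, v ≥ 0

(0, 0), (7.5, 0), (7.4, 0.2), (1, 5), (0, 5.4)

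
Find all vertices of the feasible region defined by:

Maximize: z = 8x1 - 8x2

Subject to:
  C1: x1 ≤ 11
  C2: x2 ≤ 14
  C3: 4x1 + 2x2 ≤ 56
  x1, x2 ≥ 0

(0, 0), (11, 0), (11, 6), (7, 14), (0, 14)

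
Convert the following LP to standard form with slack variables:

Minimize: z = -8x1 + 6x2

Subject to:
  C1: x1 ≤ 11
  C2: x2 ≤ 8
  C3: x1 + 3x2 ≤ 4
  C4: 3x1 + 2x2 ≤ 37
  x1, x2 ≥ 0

min z = -8x1 + 6x2

s.t.
  x1 + s1 = 11
  x2 + s2 = 8
  x1 + 3x2 + s3 = 4
  3x1 + 2x2 + s4 = 37
  x1, x2, s1, s2, s3, s4 ≥ 0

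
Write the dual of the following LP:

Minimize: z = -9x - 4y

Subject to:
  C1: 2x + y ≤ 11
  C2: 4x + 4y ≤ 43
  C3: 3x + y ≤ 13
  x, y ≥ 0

Primal min cᵀx s.t. Ax ≤ b, x ≥ 0  →  Dual max −bᵀy s.t. Aᵀy ≥ −c, y ≥ 0.

Maximize: z = -11y1 - 43y2 - 13y3

Subject to:
  2y1 + 4y2 + 3y3 ≥ 9
  y1 + 4y2 + y3 ≥ 4
  y1, y2, y3 ≥ 0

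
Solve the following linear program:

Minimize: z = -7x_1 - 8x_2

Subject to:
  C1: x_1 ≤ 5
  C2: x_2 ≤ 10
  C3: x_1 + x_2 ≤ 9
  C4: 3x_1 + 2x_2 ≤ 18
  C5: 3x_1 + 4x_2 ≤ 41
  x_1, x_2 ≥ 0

Evaluate the objective at each vertex of the feasible region:
  z(0, 0) = 0
  z(5, 0) = -35
  z(5, 1.5) = -47
  z(0, 9) = -72  ←
The minimum is at x_1 = 0, x_2 = 9.

x_1 = 0, x_2 = 9, z = -72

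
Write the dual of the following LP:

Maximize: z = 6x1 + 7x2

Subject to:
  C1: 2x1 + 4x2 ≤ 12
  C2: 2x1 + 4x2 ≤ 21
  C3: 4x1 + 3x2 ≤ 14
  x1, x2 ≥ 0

Primal max cᵀx s.t. Ax ≤ b, x ≥ 0  →  Dual min bᵀy s.t. Aᵀy ≥ c, y ≥ 0.

Minimize: z = 12y1 + 21y2 + 14y3

Subject to:
  2y1 + 2y2 + 4y3 ≥ 6
  4y1 + 4y2 + 3y3 ≥ 7
  y1, y2, y3 ≥ 0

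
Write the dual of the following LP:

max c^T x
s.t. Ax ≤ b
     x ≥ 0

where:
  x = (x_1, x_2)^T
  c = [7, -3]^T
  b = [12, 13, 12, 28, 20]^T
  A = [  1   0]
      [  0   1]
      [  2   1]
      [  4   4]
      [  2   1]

Primal max cᵀx s.t. Ax ≤ b, x ≥ 0  →  Dual min bᵀy s.t. Aᵀy ≥ c, y ≥ 0.

Minimize: z = 12y1 + 13y2 + 12y3 + 28y4 + 20y5

Subject to:
  y1 + 2y3 + 4y4 + 2y5 ≥ 7
  y2 + y3 + 4y4 + y5 ≥ -3
  y1, y2, y3, y4, y5 ≥ 0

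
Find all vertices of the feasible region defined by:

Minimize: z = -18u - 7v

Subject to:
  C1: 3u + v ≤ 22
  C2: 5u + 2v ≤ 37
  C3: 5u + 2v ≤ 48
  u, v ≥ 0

(0, 0), (7.333, 0), (7, 1), (0, 18.5)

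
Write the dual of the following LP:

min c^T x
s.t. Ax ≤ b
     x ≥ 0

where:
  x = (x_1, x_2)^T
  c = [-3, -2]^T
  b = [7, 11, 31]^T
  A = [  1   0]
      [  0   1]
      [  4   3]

Primal min cᵀx s.t. Ax ≤ b, x ≥ 0  →  Dual max −bᵀy s.t. Aᵀy ≥ −c, y ≥ 0.

Maximize: z = -7y1 - 11y2 - 31y3

Subject to:
  y1 + 4y3 ≥ 3
  y2 + 3y3 ≥ 2
  y1, y2, y3 ≥ 0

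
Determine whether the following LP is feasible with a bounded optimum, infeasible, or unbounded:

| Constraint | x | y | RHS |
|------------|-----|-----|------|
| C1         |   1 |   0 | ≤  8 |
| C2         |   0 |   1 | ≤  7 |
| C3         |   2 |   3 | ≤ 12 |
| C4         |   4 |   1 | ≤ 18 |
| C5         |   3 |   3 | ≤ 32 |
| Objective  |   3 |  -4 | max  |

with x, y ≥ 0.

Feasible with a bounded optimal solution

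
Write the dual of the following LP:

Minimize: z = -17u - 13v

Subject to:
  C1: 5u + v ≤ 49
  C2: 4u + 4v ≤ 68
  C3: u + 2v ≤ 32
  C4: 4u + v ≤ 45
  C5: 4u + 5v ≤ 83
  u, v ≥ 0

Primal min cᵀx s.t. Ax ≤ b, x ≥ 0  →  Dual max −bᵀy s.t. Aᵀy ≥ −c, y ≥ 0.

Maximize: z = -49y1 - 68y2 - 32y3 - 45y4 - 83y5

Subject to:
  5y1 + 4y2 + y3 + 4y4 + 4y5 ≥ 17
  y1 + 4y2 + 2y3 + y4 + 5y5 ≥ 13
  y1, y2, y3, y4, y5 ≥ 0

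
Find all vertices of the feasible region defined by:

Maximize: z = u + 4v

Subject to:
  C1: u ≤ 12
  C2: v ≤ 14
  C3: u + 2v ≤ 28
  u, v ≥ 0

(0, 0), (12, 0), (12, 8), (0, 14)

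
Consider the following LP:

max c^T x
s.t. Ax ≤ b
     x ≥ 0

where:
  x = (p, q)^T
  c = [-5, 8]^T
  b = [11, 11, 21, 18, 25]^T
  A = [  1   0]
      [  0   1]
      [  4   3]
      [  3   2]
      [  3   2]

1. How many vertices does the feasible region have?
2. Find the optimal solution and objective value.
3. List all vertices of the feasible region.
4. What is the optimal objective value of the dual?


1. 3
2. p = 0, q = 7, z = 56
3. (0, 0), (5.25, 0), (0, 7)
4. 56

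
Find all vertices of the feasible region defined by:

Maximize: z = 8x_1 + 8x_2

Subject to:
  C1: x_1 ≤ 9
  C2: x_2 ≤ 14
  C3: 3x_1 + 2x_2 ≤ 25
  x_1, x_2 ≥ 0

(0, 0), (8.333, 0), (0, 12.5)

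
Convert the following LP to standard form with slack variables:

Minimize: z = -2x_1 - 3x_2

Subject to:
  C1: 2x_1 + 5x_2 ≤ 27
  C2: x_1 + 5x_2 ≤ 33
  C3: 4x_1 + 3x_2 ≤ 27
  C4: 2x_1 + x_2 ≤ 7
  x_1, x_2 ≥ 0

min z = -2x_1 - 3x_2

s.t.
  2x_1 + 5x_2 + s1 = 27
  x_1 + 5x_2 + s2 = 33
  4x_1 + 3x_2 + s3 = 27
  2x_1 + x_2 + s4 = 7
  x_1, x_2, s1, s2, s3, s4 ≥ 0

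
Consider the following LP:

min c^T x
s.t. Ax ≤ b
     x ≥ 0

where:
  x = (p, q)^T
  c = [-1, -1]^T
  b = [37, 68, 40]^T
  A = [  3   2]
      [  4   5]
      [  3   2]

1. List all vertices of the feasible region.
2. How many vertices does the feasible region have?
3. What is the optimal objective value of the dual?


1. (0, 0), (12.33, 0), (7, 8), (0, 13.6)
2. 4
3. -15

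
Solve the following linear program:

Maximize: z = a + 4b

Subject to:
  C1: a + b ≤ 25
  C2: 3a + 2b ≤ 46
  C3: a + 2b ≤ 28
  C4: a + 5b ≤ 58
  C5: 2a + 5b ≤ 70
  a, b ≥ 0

Evaluate the objective at each vertex of the feasible region:
  z(0, 0) = 0
  z(15.33, 0) = 15.33
  z(9, 9.5) = 47
  z(8, 10) = 48  ←
  z(0, 11.6) = 46.4
The maximum is at a = 8, b = 10.

a = 8, b = 10, z = 48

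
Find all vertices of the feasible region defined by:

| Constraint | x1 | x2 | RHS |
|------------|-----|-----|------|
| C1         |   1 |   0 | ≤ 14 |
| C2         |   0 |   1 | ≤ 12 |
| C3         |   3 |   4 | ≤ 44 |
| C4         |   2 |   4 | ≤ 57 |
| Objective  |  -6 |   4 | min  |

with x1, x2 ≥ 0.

(0, 0), (14, 0), (14, 0.5), (0, 11)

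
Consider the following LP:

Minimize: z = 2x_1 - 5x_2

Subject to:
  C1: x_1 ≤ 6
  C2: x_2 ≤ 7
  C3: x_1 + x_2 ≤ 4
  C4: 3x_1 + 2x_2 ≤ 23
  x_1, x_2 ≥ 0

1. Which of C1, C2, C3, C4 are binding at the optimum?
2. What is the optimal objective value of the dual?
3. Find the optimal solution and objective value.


1. C3
2. -20
3. x_1 = 0, x_2 = 4, z = -20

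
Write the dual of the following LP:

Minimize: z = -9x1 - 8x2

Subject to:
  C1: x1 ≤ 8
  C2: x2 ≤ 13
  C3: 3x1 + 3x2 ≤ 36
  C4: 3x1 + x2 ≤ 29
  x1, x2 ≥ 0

Primal min cᵀx s.t. Ax ≤ b, x ≥ 0  →  Dual max −bᵀy s.t. Aᵀy ≥ −c, y ≥ 0.

Maximize: z = -8y1 - 13y2 - 36y3 - 29y4

Subject to:
  y1 + 3y3 + 3y4 ≥ 9
  y2 + 3y3 + y4 ≥ 8
  y1, y2, y3, y4 ≥ 0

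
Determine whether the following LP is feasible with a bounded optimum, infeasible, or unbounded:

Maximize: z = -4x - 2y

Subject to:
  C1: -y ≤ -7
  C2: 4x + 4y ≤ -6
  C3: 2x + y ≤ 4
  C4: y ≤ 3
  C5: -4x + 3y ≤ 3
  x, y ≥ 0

Infeasible (no feasible solution exists)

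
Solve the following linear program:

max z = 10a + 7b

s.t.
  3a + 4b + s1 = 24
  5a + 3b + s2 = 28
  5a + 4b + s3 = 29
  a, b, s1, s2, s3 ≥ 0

Evaluate the objective at each vertex of the feasible region:
  z(0, 0) = 0
  z(5.6, 0) = 56
  z(5, 1) = 57  ←
  z(2.5, 4.125) = 53.88
  z(0, 6) = 42
The maximum is at a = 5, b = 1.

a = 5, b = 1, z = 57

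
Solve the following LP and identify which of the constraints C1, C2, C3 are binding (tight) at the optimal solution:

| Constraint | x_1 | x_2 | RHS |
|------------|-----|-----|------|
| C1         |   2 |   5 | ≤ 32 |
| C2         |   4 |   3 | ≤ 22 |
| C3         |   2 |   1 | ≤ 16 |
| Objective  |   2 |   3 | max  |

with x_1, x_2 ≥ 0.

At x_1 = 1, x_2 = 6, compute slack b - a·x for each constraint:
  C1: 32 − 32 = 0  (binding)
  C2: 22 − 22 = 0  (binding)
  C3: 16 − 8 = 8  (slack)

Optimal: x_1 = 1, x_2 = 6
Binding: C1, C2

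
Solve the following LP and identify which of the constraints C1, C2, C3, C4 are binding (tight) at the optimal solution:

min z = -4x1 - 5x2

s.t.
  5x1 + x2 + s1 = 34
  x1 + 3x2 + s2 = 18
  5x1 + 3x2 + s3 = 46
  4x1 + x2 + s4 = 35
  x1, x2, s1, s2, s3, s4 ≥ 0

At x1 = 6, x2 = 4, compute slack b - a·x for each constraint:
  C1: 34 − 34 = 0  (binding)
  C2: 18 − 18 = 0  (binding)
  C3: 46 − 42 = 4  (slack)
  C4: 35 − 28 = 7  (slack)

Optimal: x1 = 6, x2 = 4
Binding: C1, C2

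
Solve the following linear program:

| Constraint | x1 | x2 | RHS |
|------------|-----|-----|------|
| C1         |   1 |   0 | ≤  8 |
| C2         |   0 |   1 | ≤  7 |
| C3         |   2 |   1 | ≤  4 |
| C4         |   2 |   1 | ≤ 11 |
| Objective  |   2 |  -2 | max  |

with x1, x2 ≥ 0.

Evaluate the objective at each vertex of the feasible region:
  z(0, 0) = 0
  z(2, 0) = 4  ←
  z(0, 4) = -8
The maximum is at x1 = 2, x2 = 0.

x1 = 2, x2 = 0, z = 4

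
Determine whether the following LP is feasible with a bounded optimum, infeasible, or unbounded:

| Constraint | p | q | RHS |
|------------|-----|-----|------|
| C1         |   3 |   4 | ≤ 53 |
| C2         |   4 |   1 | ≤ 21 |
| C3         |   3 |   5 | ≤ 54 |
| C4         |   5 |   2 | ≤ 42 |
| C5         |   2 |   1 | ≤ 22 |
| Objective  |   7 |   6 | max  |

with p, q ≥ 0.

Feasible with a bounded optimal solution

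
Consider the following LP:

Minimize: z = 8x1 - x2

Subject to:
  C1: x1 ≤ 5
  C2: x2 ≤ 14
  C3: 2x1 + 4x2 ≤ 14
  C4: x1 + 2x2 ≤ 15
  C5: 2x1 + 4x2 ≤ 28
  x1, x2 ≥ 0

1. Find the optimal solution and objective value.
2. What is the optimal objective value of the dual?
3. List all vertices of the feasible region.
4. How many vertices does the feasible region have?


1. x1 = 0, x2 = 3.5, z = -3.5
2. -3.5
3. (0, 0), (5, 0), (5, 1), (0, 3.5)
4. 4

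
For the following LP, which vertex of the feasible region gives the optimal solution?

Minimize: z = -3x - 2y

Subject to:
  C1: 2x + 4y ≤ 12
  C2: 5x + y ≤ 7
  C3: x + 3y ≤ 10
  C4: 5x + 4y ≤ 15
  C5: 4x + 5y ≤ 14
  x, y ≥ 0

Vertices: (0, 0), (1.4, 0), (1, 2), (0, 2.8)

Evaluate the objective at each vertex of the feasible region:
  z(0, 0) = 0
  z(1.4, 0) = -4.2
  z(1, 2) = -7  ←
  z(0, 2.8) = -5.6
The minimum is at x = 1, y = 2.

(1, 2)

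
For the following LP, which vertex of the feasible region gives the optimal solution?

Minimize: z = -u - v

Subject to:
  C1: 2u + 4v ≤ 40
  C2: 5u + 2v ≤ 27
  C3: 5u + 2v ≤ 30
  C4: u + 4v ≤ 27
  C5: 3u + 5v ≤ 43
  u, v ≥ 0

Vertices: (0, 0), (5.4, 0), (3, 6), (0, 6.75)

Evaluate the objective at each vertex of the feasible region:
  z(0, 0) = 0
  z(5.4, 0) = -5.4
  z(3, 6) = -9  ←
  z(0, 6.75) = -6.75
The minimum is at u = 3, v = 6.

(3, 6)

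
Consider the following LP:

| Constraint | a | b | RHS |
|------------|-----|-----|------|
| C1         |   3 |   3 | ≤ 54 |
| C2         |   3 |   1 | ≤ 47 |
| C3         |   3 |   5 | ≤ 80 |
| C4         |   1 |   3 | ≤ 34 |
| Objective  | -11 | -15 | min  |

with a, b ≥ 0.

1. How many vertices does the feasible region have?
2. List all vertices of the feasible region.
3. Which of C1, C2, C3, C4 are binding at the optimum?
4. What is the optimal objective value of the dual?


1. 5
2. (0, 0), (15.67, 0), (14.5, 3.5), (10, 8), (0, 11.33)
3. C1, C4
4. -230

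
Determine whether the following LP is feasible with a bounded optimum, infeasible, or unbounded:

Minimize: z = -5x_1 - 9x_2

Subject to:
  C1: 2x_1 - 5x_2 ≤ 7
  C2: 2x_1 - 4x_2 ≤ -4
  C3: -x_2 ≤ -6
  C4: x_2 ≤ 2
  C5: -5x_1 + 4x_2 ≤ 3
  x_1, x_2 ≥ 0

Infeasible (no feasible solution exists)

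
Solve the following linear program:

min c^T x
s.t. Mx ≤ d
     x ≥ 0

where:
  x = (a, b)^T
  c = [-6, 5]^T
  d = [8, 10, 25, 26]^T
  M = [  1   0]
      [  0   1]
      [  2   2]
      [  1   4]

Evaluate the objective at each vertex of the feasible region:
  z(0, 0) = 0
  z(8, 0) = -48  ←
  z(8, 4.5) = -25.5
  z(0, 6.5) = 32.5
The minimum is at a = 8, b = 0.

a = 8, b = 0, z = -48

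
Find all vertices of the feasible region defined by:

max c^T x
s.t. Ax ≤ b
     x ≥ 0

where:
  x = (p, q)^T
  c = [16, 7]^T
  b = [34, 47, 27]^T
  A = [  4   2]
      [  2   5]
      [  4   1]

(0, 0), (6.75, 0), (5, 7), (4.75, 7.5), (0, 9.4)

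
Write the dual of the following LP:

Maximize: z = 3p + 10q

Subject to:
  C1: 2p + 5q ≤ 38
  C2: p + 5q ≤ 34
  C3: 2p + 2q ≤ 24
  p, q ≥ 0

Primal max cᵀx s.t. Ax ≤ b, x ≥ 0  →  Dual min bᵀy s.t. Aᵀy ≥ c, y ≥ 0.

Minimize: z = 38y1 + 34y2 + 24y3

Subject to:
  2y1 + y2 + 2y3 ≥ 3
  5y1 + 5y2 + 2y3 ≥ 10
  y1, y2, y3 ≥ 0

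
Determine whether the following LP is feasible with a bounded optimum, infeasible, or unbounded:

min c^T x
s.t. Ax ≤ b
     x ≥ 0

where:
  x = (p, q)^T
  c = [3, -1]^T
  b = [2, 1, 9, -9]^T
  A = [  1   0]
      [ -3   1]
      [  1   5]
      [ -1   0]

Infeasible (no feasible solution exists)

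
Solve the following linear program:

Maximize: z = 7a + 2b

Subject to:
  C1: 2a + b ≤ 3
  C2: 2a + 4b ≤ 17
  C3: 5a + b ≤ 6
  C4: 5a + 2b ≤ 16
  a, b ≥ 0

Evaluate the objective at each vertex of the feasible region:
  z(0, 0) = 0
  z(1.2, 0) = 8.4
  z(1, 1) = 9  ←
  z(0, 3) = 6
The maximum is at a = 1, b = 1.

a = 1, b = 1, z = 9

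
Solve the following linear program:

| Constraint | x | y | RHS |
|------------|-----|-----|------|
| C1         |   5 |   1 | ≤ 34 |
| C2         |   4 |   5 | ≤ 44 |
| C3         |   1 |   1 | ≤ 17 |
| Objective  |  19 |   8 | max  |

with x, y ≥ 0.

Evaluate the objective at each vertex of the feasible region:
  z(0, 0) = 0
  z(6.8, 0) = 129.2
  z(6, 4) = 146  ←
  z(0, 8.8) = 70.4
The maximum is at x = 6, y = 4.

x = 6, y = 4, z = 146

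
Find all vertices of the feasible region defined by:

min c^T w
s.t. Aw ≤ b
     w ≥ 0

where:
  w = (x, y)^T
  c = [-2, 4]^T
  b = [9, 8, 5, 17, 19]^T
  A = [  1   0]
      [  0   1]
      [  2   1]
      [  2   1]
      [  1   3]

(0, 0), (2.5, 0), (0, 5)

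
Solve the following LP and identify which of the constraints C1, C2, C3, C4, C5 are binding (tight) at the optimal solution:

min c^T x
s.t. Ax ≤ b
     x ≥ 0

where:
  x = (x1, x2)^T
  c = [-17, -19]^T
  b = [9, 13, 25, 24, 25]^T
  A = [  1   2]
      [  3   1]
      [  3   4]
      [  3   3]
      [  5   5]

At x1 = 1, x2 = 4, compute slack b - a·x for each constraint:
  C1: 9 − 9 = 0  (binding)
  C2: 13 − 7 = 6  (slack)
  C3: 25 − 19 = 6  (slack)
  C4: 24 − 15 = 9  (slack)
  C5: 25 − 25 = 0  (binding)

Optimal: x1 = 1, x2 = 4
Binding: C1, C5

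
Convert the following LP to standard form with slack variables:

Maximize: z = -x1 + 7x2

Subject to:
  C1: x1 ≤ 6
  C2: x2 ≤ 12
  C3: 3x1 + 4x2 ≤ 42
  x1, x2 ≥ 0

max z = -x1 + 7x2

s.t.
  x1 + s1 = 6
  x2 + s2 = 12
  3x1 + 4x2 + s3 = 42
  x1, x2, s1, s2, s3 ≥ 0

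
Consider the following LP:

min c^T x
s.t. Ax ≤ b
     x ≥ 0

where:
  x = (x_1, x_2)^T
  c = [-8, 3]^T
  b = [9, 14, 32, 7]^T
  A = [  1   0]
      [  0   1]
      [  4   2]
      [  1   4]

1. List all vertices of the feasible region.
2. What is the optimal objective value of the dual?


1. (0, 0), (7, 0), (0, 1.75)
2. -56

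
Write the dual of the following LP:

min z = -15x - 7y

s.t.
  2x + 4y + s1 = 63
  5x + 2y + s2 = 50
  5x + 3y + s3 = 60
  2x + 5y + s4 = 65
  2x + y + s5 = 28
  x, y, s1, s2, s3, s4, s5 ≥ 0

Primal min cᵀx s.t. Ax ≤ b, x ≥ 0  →  Dual max −bᵀy s.t. Aᵀy ≥ −c, y ≥ 0.

Maximize: z = -63y1 - 50y2 - 60y3 - 65y4 - 28y5

Subject to:
  2y1 + 5y2 + 5y3 + 2y4 + 2y5 ≥ 15
  4y1 + 2y2 + 3y3 + 5y4 + y5 ≥ 7
  y1, y2, y3, y4, y5 ≥ 0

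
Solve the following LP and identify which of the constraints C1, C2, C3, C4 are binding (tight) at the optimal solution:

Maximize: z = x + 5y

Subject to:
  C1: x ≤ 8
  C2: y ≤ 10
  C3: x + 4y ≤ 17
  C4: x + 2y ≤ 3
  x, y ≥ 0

At x = 0, y = 1.5, compute slack b - a·x for each constraint:
  C1: 8 − 0 = 8  (slack)
  C2: 10 − 1.5 = 8.5  (slack)
  C3: 17 − 6 = 11  (slack)
  C4: 3 − 3 = 0  (binding)

Optimal: x = 0, y = 1.5
Binding: C4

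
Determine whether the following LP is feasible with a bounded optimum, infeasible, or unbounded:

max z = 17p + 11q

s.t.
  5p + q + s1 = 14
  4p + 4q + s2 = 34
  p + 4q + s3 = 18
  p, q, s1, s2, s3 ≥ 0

Feasible with a bounded optimal solution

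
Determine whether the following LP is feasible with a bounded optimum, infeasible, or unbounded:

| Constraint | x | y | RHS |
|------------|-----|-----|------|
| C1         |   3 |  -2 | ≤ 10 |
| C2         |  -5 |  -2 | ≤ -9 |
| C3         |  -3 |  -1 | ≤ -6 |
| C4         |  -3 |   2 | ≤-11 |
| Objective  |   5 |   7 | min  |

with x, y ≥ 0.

Infeasible (no feasible solution exists)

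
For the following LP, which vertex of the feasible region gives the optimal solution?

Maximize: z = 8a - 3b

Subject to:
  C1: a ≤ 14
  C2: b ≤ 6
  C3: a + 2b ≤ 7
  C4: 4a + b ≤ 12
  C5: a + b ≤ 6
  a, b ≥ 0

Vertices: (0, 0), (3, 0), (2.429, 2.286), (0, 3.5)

Evaluate the objective at each vertex of the feasible region:
  z(0, 0) = 0
  z(3, 0) = 24  ←
  z(2.429, 2.286) = 12.57
  z(0, 3.5) = -10.5
The maximum is at a = 3, b = 0.

(3, 0)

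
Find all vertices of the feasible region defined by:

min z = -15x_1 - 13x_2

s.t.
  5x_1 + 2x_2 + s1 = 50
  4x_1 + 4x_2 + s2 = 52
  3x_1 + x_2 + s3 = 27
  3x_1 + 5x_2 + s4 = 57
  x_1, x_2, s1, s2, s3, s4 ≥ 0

(0, 0), (9, 0), (7, 6), (4, 9), (0, 11.4)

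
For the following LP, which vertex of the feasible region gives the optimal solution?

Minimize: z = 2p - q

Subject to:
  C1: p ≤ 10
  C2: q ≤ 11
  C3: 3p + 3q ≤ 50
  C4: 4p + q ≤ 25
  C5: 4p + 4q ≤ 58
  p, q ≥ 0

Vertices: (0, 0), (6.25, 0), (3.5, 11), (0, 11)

Evaluate the objective at each vertex of the feasible region:
  z(0, 0) = 0
  z(6.25, 0) = 12.5
  z(3.5, 11) = -4
  z(0, 11) = -11  ←
The minimum is at p = 0, q = 11.

(0, 11)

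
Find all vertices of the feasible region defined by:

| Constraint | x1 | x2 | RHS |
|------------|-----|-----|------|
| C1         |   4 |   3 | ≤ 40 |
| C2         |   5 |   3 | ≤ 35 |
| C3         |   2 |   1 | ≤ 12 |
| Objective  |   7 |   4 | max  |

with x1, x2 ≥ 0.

(0, 0), (6, 0), (1, 10), (0, 11.67)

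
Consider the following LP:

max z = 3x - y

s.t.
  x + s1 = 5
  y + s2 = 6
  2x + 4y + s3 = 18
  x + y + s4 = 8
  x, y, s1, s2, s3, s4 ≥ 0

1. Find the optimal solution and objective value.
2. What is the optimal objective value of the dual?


1. x = 5, y = 0, z = 15
2. 15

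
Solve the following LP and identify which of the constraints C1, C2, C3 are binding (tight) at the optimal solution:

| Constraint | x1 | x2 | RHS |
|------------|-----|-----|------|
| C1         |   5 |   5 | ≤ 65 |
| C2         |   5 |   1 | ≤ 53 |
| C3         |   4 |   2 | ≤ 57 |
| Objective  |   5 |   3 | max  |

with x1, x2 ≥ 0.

At x1 = 10, x2 = 3, compute slack b - a·x for each constraint:
  C1: 65 − 65 = 0  (binding)
  C2: 53 − 53 = 0  (binding)
  C3: 57 − 46 = 11  (slack)

Optimal: x1 = 10, x2 = 3
Binding: C1, C2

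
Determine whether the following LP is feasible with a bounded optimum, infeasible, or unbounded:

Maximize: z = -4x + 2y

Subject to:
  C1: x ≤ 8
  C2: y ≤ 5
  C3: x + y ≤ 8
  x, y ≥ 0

Feasible with a bounded optimal solution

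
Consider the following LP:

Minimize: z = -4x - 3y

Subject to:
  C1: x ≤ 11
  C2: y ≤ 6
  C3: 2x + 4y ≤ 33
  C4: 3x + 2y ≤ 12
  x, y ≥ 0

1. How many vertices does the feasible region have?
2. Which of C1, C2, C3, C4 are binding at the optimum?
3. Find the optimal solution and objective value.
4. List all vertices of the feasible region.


1. 3
2. C2, C4
3. x = 0, y = 6, z = -18
4. (0, 0), (4, 0), (0, 6)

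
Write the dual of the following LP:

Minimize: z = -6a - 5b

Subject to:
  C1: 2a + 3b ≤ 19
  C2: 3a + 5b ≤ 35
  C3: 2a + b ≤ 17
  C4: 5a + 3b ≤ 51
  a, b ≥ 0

Primal min cᵀx s.t. Ax ≤ b, x ≥ 0  →  Dual max −bᵀy s.t. Aᵀy ≥ −c, y ≥ 0.

Maximize: z = -19y1 - 35y2 - 17y3 - 51y4

Subject to:
  2y1 + 3y2 + 2y3 + 5y4 ≥ 6
  3y1 + 5y2 + y3 + 3y4 ≥ 5
  y1, y2, y3, y4 ≥ 0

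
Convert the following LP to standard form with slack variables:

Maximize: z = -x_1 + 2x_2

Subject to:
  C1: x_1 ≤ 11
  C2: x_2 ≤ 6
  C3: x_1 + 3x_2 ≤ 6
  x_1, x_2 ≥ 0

max z = -x_1 + 2x_2

s.t.
  x_1 + s1 = 11
  x_2 + s2 = 6
  x_1 + 3x_2 + s3 = 6
  x_1, x_2, s1, s2, s3 ≥ 0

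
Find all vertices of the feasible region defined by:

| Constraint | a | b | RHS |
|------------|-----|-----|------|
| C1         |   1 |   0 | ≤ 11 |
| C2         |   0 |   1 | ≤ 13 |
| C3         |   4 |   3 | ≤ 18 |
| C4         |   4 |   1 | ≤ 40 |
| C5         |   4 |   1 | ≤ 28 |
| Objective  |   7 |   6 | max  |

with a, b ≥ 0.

(0, 0), (4.5, 0), (0, 6)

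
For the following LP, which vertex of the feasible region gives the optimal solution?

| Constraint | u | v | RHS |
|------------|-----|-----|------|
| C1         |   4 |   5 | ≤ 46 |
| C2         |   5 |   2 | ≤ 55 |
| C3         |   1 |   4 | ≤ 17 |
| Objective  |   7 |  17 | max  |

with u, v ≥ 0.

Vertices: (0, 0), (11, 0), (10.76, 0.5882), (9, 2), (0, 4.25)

Evaluate the objective at each vertex of the feasible region:
  z(0, 0) = 0
  z(11, 0) = 77
  z(10.76, 0.5882) = 85.35
  z(9, 2) = 97  ←
  z(0, 4.25) = 72.25
The maximum is at u = 9, v = 2.

(9, 2)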